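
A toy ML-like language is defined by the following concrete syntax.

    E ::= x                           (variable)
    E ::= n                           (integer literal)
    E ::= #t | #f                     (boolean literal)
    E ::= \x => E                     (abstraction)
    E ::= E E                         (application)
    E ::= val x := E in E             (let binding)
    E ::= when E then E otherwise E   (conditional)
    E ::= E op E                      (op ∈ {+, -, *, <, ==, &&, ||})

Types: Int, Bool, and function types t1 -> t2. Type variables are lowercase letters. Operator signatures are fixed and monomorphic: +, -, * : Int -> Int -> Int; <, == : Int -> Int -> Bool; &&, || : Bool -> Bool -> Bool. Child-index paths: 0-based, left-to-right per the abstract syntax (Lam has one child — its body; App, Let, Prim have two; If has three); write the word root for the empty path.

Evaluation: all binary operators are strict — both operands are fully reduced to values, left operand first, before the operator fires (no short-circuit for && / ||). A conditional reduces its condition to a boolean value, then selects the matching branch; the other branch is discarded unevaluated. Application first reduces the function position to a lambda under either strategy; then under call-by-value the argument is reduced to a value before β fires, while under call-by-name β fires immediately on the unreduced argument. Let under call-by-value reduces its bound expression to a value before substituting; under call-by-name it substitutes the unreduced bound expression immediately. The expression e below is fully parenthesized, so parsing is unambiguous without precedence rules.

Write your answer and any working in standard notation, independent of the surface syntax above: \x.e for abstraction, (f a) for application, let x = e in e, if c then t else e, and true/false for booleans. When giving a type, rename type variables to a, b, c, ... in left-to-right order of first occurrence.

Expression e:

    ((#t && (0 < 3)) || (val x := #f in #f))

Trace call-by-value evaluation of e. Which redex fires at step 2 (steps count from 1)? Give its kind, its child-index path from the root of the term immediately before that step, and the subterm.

Derivation:
step 0: ((true && (0 < 3)) || (let x = false in false))
step 1: [delta@0.1] ((true && true) || (let x = false in false))
step 2: [delta@0] (true || (let x = false in false))

Answer: delta at 0 : (true && true)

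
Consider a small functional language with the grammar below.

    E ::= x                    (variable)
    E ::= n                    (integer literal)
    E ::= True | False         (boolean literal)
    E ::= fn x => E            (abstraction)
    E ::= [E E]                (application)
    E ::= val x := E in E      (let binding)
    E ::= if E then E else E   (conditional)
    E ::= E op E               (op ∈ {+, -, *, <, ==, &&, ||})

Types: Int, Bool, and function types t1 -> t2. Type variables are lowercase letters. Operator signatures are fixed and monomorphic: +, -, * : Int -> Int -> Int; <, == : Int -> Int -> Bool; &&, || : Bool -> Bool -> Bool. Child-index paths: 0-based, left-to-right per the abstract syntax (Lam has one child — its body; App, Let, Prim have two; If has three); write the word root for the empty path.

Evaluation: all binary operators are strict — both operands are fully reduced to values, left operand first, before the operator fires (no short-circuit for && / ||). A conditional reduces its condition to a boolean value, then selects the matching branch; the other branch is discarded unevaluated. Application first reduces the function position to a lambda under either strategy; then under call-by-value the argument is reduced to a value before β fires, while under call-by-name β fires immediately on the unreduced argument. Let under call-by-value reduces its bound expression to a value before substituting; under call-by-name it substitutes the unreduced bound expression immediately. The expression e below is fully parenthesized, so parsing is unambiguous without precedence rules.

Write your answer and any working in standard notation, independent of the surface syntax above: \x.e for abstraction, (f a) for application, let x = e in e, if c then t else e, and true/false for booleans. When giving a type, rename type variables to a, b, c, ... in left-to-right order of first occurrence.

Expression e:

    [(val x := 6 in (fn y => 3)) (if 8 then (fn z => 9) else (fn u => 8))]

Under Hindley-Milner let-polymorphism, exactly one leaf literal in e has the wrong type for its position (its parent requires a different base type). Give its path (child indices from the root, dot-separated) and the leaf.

Answer: 1.0 : 8

Derivation:
let x : Int
\y._ : a -> Int
  unify Int ~ Bool
  FAIL: mismatch Int ~ Bool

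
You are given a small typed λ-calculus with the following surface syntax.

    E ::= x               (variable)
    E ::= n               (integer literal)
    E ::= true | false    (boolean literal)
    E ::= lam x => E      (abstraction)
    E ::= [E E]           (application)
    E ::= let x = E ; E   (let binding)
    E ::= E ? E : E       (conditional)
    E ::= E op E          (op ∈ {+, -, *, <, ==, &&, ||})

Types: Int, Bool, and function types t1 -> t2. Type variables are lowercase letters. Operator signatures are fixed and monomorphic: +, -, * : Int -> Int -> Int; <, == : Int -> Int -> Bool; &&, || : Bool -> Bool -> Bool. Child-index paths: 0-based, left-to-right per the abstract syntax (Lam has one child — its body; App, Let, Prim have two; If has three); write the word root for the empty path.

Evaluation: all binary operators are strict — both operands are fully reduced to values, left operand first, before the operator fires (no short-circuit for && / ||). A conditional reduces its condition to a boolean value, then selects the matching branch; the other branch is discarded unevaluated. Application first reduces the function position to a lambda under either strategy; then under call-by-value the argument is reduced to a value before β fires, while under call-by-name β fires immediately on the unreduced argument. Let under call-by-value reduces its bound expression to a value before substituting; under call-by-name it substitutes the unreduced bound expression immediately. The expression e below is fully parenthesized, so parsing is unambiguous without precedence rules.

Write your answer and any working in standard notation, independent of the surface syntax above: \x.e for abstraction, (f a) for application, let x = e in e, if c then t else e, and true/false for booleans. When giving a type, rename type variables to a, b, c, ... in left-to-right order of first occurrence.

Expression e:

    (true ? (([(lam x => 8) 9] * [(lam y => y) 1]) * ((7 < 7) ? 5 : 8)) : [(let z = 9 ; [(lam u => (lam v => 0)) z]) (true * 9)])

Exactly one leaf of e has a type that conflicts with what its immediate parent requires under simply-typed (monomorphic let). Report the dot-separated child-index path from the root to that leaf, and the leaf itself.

Answer: 2.1.0 : true

Working:
  unify Bool ~ Bool
\x._ : a -> Int
  unify a -> Int ~ Int -> b
  unify a ~ Int
  unify Int ~ b
_ _ : Int
  unify Int ~ Int
y : c
\y._ : c -> c
  unify c -> c ~ Int -> d
  unify c ~ Int
  unify Int ~ d
_ _ : Int
  unify Int ~ Int
  unify Int ~ Int
  unify Int ~ Int
  unify Int ~ Int
  unify Bool ~ Bool
  unify Int ~ Int
  unify Int ~ Int
let z : Int
\v._ : f -> Int
\u._ : e -> f -> Int
z : Int
  unify e -> f -> Int ~ Int -> g
  unify e ~ Int
  unify f -> Int ~ g
_ _ : f -> Int
  unify Bool ~ Int
  FAIL: mismatch Bool ~ Int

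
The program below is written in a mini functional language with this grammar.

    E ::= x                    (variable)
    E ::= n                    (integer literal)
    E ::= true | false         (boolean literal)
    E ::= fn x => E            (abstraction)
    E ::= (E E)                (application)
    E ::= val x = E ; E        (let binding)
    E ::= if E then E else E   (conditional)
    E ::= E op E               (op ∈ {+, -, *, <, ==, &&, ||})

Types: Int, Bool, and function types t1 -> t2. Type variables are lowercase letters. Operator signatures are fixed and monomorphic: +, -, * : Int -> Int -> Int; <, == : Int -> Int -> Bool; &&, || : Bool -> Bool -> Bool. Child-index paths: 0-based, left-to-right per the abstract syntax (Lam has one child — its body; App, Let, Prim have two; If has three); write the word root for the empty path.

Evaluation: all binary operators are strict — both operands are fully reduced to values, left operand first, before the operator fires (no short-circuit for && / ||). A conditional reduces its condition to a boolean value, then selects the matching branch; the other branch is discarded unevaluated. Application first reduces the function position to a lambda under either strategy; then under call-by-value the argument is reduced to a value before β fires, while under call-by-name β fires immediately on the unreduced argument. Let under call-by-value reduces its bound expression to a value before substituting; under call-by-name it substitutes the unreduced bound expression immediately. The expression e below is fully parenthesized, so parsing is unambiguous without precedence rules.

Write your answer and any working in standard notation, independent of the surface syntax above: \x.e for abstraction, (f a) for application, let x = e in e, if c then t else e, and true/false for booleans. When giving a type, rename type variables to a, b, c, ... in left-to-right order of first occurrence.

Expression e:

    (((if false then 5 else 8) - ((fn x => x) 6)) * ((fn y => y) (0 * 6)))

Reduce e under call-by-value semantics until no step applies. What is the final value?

Trace:
step 0: (((if false then 5 else 8) - ((\x.x) 6)) * ((\y.y) (0 * 6)))
step 1: [if@0.0] ((8 - ((\x.x) 6)) * ((\y.y) (0 * 6)))
step 2: [beta@0.1] ((8 - 6) * ((\y.y) (0 * 6)))
step 3: [delta@0] (2 * ((\y.y) (0 * 6)))
step 4: [delta@1.1] (2 * ((\y.y) 0))
step 5: [beta@1] (2 * 0)
step 6: [delta@root] 0

Answer: 0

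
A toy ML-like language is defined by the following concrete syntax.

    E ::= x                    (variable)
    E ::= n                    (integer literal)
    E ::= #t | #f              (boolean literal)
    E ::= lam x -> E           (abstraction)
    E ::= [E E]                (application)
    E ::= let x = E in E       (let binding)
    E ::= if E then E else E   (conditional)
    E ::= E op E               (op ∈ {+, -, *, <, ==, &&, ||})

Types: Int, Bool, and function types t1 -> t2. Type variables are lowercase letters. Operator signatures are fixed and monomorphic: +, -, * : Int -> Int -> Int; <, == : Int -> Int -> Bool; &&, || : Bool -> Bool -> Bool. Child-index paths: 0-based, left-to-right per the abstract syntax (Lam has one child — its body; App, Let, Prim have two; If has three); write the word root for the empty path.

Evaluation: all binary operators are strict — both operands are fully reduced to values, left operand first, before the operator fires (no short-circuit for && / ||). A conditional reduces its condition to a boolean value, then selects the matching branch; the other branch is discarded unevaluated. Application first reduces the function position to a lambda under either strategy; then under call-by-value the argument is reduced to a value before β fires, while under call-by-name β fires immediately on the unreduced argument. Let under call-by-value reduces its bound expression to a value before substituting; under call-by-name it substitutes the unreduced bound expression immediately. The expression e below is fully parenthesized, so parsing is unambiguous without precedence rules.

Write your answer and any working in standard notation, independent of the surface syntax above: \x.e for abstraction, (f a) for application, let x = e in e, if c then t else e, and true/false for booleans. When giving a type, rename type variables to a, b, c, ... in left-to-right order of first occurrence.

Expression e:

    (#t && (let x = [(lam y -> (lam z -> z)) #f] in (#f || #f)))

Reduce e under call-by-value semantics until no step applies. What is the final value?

Answer: false

Derivation:
step 0: (true && (let x = ((\y.(\z.z)) false) in (false || false)))
step 1: [beta@1.0] (true && (let x = (\z.z) in (false || false)))
step 2: [let@1] (true && (false || false))
step 3: [delta@1] (true && false)
step 4: [delta@root] false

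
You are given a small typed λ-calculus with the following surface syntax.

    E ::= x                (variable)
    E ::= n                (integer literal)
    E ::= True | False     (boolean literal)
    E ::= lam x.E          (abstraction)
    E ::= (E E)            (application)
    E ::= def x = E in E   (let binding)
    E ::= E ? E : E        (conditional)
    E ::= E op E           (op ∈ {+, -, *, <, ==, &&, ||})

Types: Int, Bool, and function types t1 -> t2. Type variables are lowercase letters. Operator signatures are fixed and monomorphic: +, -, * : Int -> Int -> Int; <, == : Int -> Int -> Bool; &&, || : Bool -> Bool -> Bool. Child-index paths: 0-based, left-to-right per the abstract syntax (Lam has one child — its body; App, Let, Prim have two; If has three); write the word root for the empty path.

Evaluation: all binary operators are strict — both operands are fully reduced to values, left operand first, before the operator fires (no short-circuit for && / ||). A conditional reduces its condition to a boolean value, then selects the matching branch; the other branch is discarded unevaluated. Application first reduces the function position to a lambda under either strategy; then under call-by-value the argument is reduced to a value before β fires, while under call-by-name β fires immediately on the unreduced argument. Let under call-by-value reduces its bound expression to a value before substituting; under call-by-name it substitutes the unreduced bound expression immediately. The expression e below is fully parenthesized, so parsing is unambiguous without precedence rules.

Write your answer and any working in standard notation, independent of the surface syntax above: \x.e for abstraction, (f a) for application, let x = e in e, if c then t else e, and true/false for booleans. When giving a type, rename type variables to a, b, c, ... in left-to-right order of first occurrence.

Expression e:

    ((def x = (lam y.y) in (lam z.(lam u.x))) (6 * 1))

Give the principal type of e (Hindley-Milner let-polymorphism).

Answer: a -> b -> b

Derivation:
y : a
\y._ : a -> a
let x : forall. a -> a
x : d -> d
\u._ : c -> d -> d
\z._ : b -> c -> d -> d
  unify Int ~ Int
  unify Int ~ Int
  unify b -> c -> d -> d ~ Int -> e
  unify b ~ Int
  unify c -> d -> d ~ e
_ _ : c -> d -> d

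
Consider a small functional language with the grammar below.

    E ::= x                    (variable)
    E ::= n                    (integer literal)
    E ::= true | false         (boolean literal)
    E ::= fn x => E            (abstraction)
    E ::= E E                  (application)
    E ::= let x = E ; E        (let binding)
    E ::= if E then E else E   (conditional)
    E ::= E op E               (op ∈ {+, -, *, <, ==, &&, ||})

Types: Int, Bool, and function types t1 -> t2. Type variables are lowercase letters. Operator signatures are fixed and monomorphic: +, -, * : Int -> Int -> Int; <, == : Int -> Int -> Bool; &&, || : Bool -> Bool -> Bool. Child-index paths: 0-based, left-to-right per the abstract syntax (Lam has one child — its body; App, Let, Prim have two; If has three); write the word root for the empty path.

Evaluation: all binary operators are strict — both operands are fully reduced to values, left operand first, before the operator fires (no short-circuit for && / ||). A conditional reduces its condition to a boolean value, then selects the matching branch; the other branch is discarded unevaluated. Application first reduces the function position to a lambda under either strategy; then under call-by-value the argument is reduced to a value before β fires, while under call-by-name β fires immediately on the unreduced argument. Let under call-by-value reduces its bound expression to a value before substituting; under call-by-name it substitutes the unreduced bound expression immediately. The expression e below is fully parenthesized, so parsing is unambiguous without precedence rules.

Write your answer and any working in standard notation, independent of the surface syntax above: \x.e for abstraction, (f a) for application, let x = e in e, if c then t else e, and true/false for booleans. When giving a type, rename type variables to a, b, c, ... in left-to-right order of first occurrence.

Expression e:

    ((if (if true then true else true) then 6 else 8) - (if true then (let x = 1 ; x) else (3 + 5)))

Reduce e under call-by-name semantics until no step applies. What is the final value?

Derivation:
step 0: ((if (if true then true else true) then 6 else 8) - (if true then (let x = 1 in x) else (3 + 5)))
step 1: [if@0.0] ((if true then 6 else 8) - (if true then (let x = 1 in x) else (3 + 5)))
step 2: [if@0] (6 - (if true then (let x = 1 in x) else (3 + 5)))
step 3: [if@1] (6 - (let x = 1 in x))
step 4: [let@1] (6 - 1)
step 5: [delta@root] 5

Answer: 5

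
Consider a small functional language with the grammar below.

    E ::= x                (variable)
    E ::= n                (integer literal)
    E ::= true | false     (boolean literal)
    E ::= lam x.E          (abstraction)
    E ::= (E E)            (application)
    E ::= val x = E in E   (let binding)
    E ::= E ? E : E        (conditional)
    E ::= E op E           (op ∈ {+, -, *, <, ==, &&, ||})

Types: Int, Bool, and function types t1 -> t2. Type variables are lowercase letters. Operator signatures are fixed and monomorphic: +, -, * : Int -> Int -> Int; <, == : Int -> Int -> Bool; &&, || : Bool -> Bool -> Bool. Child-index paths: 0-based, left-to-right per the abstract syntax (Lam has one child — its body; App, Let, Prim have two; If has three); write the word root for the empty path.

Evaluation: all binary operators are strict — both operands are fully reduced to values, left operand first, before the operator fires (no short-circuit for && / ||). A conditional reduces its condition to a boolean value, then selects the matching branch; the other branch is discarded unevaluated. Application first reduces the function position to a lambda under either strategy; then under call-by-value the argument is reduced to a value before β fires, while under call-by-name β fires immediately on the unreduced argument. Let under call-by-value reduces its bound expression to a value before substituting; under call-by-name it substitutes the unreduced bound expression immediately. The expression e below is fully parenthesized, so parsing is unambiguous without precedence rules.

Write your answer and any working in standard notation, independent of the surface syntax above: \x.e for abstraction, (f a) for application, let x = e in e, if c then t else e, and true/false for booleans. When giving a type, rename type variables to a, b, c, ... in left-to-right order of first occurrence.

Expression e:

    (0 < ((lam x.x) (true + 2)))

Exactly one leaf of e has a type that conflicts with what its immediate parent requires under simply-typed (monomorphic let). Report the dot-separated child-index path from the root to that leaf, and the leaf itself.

Trace:
  unify Int ~ Int
x : a
\x._ : a -> a
  unify Bool ~ Int
  FAIL: mismatch Bool ~ Int

Answer: 1.1.0 : true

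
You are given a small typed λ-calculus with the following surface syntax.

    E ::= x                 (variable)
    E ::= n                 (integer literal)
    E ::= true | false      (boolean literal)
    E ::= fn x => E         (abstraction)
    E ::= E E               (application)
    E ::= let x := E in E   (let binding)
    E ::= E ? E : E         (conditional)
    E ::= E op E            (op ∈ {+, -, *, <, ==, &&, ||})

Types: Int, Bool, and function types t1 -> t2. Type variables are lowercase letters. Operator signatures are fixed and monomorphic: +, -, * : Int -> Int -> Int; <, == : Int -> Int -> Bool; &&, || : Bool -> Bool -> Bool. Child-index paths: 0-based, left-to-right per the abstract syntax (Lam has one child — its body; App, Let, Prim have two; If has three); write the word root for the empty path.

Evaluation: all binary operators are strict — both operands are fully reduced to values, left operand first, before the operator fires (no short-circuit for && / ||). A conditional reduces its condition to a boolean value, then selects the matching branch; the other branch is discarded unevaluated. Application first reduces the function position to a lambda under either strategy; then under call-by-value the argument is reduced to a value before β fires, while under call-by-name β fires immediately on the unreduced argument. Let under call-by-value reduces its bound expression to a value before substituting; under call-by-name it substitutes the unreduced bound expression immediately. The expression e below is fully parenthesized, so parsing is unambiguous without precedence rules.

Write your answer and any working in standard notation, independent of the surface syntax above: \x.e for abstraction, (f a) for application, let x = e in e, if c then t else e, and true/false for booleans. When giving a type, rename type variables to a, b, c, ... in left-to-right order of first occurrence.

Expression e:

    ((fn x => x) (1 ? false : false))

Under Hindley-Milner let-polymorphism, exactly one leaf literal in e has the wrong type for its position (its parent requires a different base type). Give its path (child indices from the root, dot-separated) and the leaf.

Derivation:
x : a
\x._ : a -> a
  unify Int ~ Bool
  FAIL: mismatch Int ~ Bool

Answer: 1.0 : 1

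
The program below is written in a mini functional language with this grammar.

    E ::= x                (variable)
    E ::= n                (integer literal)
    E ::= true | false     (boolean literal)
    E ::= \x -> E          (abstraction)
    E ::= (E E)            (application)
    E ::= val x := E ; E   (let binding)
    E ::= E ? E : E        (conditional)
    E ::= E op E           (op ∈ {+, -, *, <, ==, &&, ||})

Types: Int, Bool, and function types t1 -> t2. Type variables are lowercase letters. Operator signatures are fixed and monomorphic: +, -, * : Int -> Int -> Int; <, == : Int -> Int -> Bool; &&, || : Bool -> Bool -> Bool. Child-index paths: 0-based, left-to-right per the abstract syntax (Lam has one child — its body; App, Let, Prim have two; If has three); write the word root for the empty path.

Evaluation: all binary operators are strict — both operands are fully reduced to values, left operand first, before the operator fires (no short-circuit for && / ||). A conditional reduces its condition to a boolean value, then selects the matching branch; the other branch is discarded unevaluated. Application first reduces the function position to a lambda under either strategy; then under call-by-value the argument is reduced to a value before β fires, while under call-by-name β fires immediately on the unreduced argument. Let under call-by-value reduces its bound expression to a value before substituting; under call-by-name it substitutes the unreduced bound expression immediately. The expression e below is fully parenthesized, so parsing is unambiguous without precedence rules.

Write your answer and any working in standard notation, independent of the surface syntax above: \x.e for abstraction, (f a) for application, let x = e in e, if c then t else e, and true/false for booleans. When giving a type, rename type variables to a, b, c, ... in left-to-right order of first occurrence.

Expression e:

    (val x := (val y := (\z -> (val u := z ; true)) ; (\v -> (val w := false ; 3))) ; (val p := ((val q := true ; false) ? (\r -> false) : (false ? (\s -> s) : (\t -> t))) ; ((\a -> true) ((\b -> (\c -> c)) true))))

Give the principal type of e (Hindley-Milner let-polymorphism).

Answer: Bool

Trace:
z : a
let u : a
\z._ : a -> Bool
let y : forall. a -> Bool
let w : Bool
\v._ : b -> Int
let x : forall. b -> Int
let q : Bool
  unify Bool ~ Bool
\r._ : c -> Bool
  unify Bool ~ Bool
s : d
\s._ : d -> d
t : e
\t._ : e -> e
  unify d -> d ~ e -> e
  unify d ~ e
  unify e ~ e
  unify c -> Bool ~ e -> e
  unify c ~ e
  unify Bool ~ e
let p : Bool -> Bool
\a._ : f -> Bool
c : h
\c._ : h -> h
\b._ : g -> h -> h
  unify g -> h -> h ~ Bool -> i
  unify g ~ Bool
  unify h -> h ~ i
_ _ : h -> h
  unify f -> Bool ~ (h -> h) -> j
  unify f ~ h -> h
  unify Bool ~ j
_ _ : Bool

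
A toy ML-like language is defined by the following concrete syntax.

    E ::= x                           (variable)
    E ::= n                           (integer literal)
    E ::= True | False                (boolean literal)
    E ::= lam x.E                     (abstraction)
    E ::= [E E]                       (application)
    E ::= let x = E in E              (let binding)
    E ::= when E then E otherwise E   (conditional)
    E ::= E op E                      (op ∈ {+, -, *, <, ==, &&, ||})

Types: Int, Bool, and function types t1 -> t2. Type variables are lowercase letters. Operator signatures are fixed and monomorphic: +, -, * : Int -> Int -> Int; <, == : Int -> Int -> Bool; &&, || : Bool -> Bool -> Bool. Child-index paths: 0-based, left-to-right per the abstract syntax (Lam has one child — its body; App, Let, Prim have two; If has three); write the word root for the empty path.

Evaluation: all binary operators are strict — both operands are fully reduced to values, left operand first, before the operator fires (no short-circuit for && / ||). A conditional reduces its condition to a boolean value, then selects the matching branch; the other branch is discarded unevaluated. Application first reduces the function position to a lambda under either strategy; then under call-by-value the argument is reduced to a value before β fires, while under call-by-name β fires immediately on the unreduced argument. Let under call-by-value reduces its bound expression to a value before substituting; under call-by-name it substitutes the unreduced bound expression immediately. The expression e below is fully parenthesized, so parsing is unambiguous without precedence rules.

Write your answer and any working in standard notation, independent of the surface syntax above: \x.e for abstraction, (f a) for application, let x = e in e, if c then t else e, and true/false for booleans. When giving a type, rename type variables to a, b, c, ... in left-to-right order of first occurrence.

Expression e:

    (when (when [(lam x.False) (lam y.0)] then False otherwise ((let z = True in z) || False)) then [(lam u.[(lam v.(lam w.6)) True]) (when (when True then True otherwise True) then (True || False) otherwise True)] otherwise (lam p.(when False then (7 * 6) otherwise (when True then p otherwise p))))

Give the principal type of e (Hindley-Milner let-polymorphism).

Working:
\x._ : a -> Bool
\y._ : b -> Int
  unify a -> Bool ~ (b -> Int) -> c
  unify a ~ b -> Int
  unify Bool ~ c
_ _ : Bool
  unify Bool ~ Bool
let z : Bool
z : Bool
  unify Bool ~ Bool
  unify Bool ~ Bool
  unify Bool ~ Bool
  unify Bool ~ Bool
\w._ : f -> Int
\v._ : e -> f -> Int
  unify e -> f -> Int ~ Bool -> g
  unify e ~ Bool
  unify f -> Int ~ g
_ _ : f -> Int
\u._ : d -> f -> Int
  unify Bool ~ Bool
  unify Bool ~ Bool
  unify Bool ~ Bool
  unify Bool ~ Bool
  unify Bool ~ Bool
  unify Bool ~ Bool
  unify d -> f -> Int ~ Bool -> h
  unify d ~ Bool
  unify f -> Int ~ h
_ _ : f -> Int
  unify Bool ~ Bool
  unify Int ~ Int
  unify Int ~ Int
  unify Bool ~ Bool
p : i
p : i
  unify i ~ i
  unify Int ~ i
\p._ : Int -> Int
  unify f -> Int ~ Int -> Int
  unify f ~ Int
  unify Int ~ Int

Answer: Int -> Int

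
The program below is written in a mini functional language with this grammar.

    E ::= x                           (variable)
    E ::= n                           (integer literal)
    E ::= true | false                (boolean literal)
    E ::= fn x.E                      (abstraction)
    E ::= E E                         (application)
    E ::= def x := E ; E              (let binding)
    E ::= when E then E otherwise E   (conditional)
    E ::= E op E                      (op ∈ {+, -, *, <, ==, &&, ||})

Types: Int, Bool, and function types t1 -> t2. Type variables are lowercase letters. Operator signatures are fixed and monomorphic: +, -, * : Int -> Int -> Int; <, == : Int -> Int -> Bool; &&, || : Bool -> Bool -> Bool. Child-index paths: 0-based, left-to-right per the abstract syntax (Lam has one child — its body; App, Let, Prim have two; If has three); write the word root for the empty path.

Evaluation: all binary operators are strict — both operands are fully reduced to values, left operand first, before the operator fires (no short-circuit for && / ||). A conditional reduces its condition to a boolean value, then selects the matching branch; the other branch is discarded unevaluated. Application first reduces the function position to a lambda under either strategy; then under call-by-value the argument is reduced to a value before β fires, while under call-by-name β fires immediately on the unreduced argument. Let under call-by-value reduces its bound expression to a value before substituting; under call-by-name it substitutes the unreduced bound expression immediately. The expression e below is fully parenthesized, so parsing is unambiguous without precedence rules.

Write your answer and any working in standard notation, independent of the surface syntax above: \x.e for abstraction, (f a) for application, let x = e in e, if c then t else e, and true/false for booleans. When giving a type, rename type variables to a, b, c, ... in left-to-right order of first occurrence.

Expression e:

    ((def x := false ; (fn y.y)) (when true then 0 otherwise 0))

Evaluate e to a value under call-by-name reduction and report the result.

Trace:
step 0: ((let x = false in (\y.y)) (if true then 0 else 0))
step 1: [let@0] ((\y.y) (if true then 0 else 0))
step 2: [beta@root] (if true then 0 else 0)
step 3: [if@root] 0

Answer: 0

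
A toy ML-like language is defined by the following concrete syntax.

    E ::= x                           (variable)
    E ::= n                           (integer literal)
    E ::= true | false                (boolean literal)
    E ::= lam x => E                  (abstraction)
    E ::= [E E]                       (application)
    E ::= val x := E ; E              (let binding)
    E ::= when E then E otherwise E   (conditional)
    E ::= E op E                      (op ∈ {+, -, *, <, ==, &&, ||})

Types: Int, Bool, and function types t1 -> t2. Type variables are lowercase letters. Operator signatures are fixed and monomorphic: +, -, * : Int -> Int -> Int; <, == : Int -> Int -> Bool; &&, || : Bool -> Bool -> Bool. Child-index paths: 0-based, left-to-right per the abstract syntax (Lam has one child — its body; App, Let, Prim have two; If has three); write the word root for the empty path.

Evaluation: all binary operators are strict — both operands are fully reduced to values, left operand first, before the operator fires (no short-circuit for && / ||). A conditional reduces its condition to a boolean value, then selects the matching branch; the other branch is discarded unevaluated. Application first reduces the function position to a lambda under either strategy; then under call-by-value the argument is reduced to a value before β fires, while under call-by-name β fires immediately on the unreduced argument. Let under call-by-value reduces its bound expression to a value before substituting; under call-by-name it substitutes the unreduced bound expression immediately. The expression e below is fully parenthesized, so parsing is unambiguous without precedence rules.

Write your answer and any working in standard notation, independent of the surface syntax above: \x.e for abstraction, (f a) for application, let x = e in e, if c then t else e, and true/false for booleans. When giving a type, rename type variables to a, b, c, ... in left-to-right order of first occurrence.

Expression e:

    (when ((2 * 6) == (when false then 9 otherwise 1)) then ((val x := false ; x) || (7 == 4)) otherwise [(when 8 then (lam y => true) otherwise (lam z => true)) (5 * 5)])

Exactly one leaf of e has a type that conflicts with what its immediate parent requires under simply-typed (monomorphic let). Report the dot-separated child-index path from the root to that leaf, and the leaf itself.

Derivation:
  unify Int ~ Int
  unify Int ~ Int
  unify Int ~ Int
  unify Bool ~ Bool
  unify Int ~ Int
  unify Int ~ Int
  unify Bool ~ Bool
let x : Bool
x : Bool
  unify Bool ~ Bool
  unify Int ~ Int
  unify Int ~ Int
  unify Bool ~ Bool
  unify Int ~ Bool
  FAIL: mismatch Int ~ Bool

Answer: 2.0.0 : 8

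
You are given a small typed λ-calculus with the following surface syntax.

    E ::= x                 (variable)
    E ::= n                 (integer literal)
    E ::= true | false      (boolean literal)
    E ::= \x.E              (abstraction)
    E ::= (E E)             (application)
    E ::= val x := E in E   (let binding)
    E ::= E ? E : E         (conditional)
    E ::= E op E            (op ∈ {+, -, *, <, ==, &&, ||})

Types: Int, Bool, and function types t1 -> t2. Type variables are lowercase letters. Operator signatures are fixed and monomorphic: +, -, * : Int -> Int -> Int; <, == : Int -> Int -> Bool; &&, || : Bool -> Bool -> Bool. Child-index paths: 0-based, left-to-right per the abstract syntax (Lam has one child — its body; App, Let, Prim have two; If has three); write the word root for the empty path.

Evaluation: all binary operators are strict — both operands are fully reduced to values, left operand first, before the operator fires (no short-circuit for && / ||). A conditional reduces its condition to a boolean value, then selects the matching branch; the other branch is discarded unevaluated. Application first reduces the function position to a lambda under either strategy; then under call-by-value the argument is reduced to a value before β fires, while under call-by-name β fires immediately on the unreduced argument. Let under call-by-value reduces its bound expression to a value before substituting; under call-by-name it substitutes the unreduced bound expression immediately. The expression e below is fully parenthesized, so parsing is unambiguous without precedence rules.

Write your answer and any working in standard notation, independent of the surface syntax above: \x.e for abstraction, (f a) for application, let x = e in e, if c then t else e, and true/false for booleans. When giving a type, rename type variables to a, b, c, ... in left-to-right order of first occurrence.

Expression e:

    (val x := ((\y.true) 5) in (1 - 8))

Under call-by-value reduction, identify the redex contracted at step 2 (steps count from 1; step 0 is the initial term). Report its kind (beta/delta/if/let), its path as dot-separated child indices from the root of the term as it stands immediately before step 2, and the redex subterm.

Derivation:
step 0: (let x = ((\y.true) 5) in (1 - 8))
step 1: [beta@0] (let x = true in (1 - 8))
step 2: [let@root] (1 - 8)

Answer: let at root : (let x = true in (1 - 8))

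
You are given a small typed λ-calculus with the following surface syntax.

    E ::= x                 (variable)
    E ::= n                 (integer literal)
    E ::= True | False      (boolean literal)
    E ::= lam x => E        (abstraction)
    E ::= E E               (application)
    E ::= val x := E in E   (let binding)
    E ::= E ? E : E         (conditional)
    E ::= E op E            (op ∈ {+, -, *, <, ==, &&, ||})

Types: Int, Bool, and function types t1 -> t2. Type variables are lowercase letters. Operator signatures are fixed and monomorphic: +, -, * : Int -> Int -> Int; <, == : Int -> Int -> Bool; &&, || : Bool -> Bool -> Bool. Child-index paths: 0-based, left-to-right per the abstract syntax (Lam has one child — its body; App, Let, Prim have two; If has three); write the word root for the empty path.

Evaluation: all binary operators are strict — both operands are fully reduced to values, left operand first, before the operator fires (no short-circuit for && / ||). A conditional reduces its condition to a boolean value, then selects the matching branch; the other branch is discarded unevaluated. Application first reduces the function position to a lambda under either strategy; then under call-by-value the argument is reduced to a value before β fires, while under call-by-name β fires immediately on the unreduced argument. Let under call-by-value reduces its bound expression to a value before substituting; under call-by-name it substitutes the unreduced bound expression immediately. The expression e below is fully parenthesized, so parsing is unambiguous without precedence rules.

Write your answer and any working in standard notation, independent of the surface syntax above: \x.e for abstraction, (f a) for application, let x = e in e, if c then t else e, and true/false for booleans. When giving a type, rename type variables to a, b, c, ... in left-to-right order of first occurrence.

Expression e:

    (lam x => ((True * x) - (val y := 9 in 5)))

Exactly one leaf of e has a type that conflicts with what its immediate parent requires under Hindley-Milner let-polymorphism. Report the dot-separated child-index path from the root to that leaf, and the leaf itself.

Trace:
  unify Bool ~ Int
  FAIL: mismatch Bool ~ Int

Answer: 0.0.0 : true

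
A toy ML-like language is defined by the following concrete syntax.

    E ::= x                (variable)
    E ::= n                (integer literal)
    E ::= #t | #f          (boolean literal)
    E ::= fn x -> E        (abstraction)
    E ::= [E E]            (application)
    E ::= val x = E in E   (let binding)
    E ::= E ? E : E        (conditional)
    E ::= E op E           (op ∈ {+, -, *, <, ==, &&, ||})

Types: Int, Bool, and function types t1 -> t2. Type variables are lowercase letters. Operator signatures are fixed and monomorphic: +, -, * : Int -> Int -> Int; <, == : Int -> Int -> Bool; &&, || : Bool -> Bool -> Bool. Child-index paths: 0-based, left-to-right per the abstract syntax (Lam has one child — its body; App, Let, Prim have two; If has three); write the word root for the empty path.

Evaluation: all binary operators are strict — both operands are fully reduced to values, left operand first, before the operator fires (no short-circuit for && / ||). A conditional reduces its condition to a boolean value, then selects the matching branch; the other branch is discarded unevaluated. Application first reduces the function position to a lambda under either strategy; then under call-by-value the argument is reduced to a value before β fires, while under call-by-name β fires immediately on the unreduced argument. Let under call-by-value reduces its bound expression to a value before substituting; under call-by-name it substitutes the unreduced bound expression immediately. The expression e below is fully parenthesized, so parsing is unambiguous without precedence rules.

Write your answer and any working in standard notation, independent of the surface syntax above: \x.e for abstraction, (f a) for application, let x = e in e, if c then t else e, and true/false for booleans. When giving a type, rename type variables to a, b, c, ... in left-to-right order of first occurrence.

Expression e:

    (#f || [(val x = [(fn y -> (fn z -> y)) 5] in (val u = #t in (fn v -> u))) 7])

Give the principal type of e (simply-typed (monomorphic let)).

Answer: Bool

Derivation:
  unify Bool ~ Bool
y : a
\z._ : b -> a
\y._ : a -> b -> a
  unify a -> b -> a ~ Int -> c
  unify a ~ Int
  unify b -> Int ~ c
_ _ : b -> Int
let x : b -> Int
let u : Bool
u : Bool
\v._ : d -> Bool
  unify d -> Bool ~ Int -> e
  unify d ~ Int
  unify Bool ~ e
_ _ : Bool
  unify Bool ~ Bool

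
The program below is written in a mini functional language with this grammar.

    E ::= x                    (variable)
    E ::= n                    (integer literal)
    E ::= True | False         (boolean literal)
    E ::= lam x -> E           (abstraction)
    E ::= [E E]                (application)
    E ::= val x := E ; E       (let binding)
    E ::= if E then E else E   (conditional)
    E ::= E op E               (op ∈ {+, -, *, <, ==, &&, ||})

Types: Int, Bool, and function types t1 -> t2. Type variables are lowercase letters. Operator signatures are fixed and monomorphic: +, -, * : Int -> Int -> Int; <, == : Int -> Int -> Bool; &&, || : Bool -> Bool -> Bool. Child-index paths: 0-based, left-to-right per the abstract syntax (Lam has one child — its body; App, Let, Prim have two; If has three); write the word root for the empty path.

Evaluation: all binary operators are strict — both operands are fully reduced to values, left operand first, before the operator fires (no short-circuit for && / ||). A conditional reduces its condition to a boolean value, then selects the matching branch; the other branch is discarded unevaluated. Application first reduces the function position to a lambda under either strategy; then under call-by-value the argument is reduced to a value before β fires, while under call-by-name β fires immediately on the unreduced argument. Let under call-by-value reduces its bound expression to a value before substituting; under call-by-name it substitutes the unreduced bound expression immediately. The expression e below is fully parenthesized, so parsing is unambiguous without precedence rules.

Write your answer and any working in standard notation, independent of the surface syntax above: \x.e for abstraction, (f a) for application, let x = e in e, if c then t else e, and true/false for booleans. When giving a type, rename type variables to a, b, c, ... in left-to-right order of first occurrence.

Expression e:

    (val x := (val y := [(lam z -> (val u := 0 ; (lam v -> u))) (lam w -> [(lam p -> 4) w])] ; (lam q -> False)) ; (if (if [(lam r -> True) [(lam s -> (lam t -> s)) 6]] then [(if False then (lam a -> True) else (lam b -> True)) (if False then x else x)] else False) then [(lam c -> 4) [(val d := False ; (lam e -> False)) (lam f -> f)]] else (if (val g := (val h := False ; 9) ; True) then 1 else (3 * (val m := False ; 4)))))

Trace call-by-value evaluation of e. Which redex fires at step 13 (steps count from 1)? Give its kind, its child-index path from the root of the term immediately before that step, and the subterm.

Trace:
step 0: (let x = (let y = ((\z.(let u = 0 in (\v.u))) (\w.((\p.4) w))) in (\q.false)) in (if (if ((\r.true) ((\s.(\t.s)) 6)) then ((if false then (\a.true) else (\b.true)) (if false then x else x)) else false) then ((\c.4) ((let d = false in (\e.false)) (\f.f))) else (if (let g = (let h = false in 9) in true) then 1 else (3 * (let m = false in 4)))))
step 1: [beta@0.0] (let x = (let y = (let u = 0 in (\v.u)) in (\q.false)) in (if (if ((\r.true) ((\s.(\t.s)) 6)) then ((if false then (\a.true) else (\b.true)) (if false then x else x)) else false) then ((\c.4) ((let d = false in (\e.false)) (\f.f))) else (if (let g = (let h = false in 9) in true) then 1 else (3 * (let m = false in 4)))))
step 2: [let@0.0] (let x = (let y = (\v.0) in (\q.false)) in (if (if ((\r.true) ((\s.(\t.s)) 6)) then ((if false then (\a.true) else (\b.true)) (if false then x else x)) else false) then ((\c.4) ((let d = false in (\e.false)) (\f.f))) else (if (let g = (let h = false in 9) in true) then 1 else (3 * (let m = false in 4)))))
step 3: [let@0] (let x = (\q.false) in (if (if ((\r.true) ((\s.(\t.s)) 6)) then ((if false then (\a.true) else (\b.true)) (if false then x else x)) else false) then ((\c.4) ((let d = false in (\e.false)) (\f.f))) else (if (let g = (let h = false in 9) in true) then 1 else (3 * (let m = false in 4)))))
step 4: [let@root] (if (if ((\r.true) ((\s.(\t.s)) 6)) then ((if false then (\a.true) else (\b.true)) (if false then (\q.false) else (\q.false))) else false) then ((\c.4) ((let d = false in (\e.false)) (\f.f))) else (if (let g = (let h = false in 9) in true) then 1 else (3 * (let m = false in 4))))
step 5: [beta@0.0.1] (if (if ((\r.true) (\t.6)) then ((if false then (\a.true) else (\b.true)) (if false then (\q.false) else (\q.false))) else false) then ((\c.4) ((let d = false in (\e.false)) (\f.f))) else (if (let g = (let h = false in 9) in true) then 1 else (3 * (let m = false in 4))))
step 6: [beta@0.0] (if (if true then ((if false then (\a.true) else (\b.true)) (if false then (\q.false) else (\q.false))) else false) then ((\c.4) ((let d = false in (\e.false)) (\f.f))) else (if (let g = (let h = false in 9) in true) then 1 else (3 * (let m = false in 4))))
step 7: [if@0] (if ((if false then (\a.true) else (\b.true)) (if false then (\q.false) else (\q.false))) then ((\c.4) ((let d = false in (\e.false)) (\f.f))) else (if (let g = (let h = false in 9) in true) then 1 else (3 * (let m = false in 4))))
step 8: [if@0.0] (if ((\b.true) (if false then (\q.false) else (\q.false))) then ((\c.4) ((let d = false in (\e.false)) (\f.f))) else (if (let g = (let h = false in 9) in true) then 1 else (3 * (let m = false in 4))))
step 9: [if@0.1] (if ((\b.true) (\q.false)) then ((\c.4) ((let d = false in (\e.false)) (\f.f))) else (if (let g = (let h = false in 9) in true) then 1 else (3 * (let m = false in 4))))
step 10: [beta@0] (if true then ((\c.4) ((let d = false in (\e.false)) (\f.f))) else (if (let g = (let h = false in 9) in true) then 1 else (3 * (let m = false in 4))))
step 11: [if@root] ((\c.4) ((let d = false in (\e.false)) (\f.f)))
step 12: [let@1.0] ((\c.4) ((\e.false) (\f.f)))
step 13: [beta@1] ((\c.4) false)

Answer: beta at 1 : ((\e.false) (\f.f))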